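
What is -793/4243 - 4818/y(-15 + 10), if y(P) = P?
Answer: 20438809/21215 ≈ 963.41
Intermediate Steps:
-793/4243 - 4818/y(-15 + 10) = -793/4243 - 4818/(-15 + 10) = -793*1/4243 - 4818/(-5) = -793/4243 - 4818*(-⅕) = -793/4243 + 4818/5 = 20438809/21215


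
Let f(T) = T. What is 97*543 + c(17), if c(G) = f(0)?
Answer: 52671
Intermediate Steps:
c(G) = 0
97*543 + c(17) = 97*543 + 0 = 52671 + 0 = 52671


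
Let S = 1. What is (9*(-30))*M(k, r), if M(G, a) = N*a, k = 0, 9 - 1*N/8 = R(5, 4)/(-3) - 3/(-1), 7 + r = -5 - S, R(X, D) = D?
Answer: 205920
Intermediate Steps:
r = -13 (r = -7 + (-5 - 1*1) = -7 + (-5 - 1) = -7 - 6 = -13)
N = 176/3 (N = 72 - 8*(4/(-3) - 3/(-1)) = 72 - 8*(4*(-⅓) - 3*(-1)) = 72 - 8*(-4/3 + 3) = 72 - 8*5/3 = 72 - 40/3 = 176/3 ≈ 58.667)
M(G, a) = 176*a/3
(9*(-30))*M(k, r) = (9*(-30))*((176/3)*(-13)) = -270*(-2288/3) = 205920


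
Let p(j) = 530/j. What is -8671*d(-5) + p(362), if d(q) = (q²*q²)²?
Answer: -613066796610/181 ≈ -3.3871e+9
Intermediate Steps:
d(q) = q⁸ (d(q) = (q⁴)² = q⁸)
-8671*d(-5) + p(362) = -8671*(-5)⁸ + 530/362 = -8671*390625 + 530*(1/362) = -3387109375 + 265/181 = -613066796610/181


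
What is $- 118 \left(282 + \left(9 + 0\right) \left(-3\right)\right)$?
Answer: $-30090$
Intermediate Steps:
$- 118 \left(282 + \left(9 + 0\right) \left(-3\right)\right) = - 118 \left(282 + 9 \left(-3\right)\right) = - 118 \left(282 - 27\right) = \left(-118\right) 255 = -30090$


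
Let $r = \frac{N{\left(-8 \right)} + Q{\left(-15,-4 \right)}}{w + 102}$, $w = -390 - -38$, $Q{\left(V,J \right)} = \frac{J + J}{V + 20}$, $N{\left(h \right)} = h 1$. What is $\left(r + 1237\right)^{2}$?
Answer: $\frac{597759376201}{390625} \approx 1.5303 \cdot 10^{6}$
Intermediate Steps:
$N{\left(h \right)} = h$
$Q{\left(V,J \right)} = \frac{2 J}{20 + V}$
$w = -352$ ($w = -390 + 38 = -352$)
$r = \frac{24}{625}$ ($r = \frac{-8 + 2 \left(-4\right) \frac{1}{20 - 15}}{-352 + 102} = \frac{-8 + 2 \left(-4\right) \frac{1}{5}}{-250} = \left(-8 + 2 \left(-4\right) \frac{1}{5}\right) \left(- \frac{1}{250}\right) = \left(-8 - \frac{8}{5}\right) \left(- \frac{1}{250}\right) = \left(- \frac{48}{5}\right) \left(- \frac{1}{250}\right) = \frac{24}{625} \approx 0.0384$)
$\left(r + 1237\right)^{2} = \left(\frac{24}{625} + 1237\right)^{2} = \left(\frac{773149}{625}\right)^{2} = \frac{597759376201}{390625}$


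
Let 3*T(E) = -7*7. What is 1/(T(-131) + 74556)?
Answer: 3/223619 ≈ 1.3416e-5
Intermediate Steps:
T(E) = -49/3 (T(E) = (-7*7)/3 = (⅓)*(-49) = -49/3)
1/(T(-131) + 74556) = 1/(-49/3 + 74556) = 1/(223619/3) = 3/223619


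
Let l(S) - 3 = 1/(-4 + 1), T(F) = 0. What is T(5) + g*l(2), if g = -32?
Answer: -256/3 ≈ -85.333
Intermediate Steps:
l(S) = 8/3 (l(S) = 3 + 1/(-4 + 1) = 3 + 1/(-3) = 3 - ⅓ = 8/3)
T(5) + g*l(2) = 0 - 32*8/3 = 0 - 256/3 = -256/3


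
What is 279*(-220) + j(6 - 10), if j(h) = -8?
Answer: -61388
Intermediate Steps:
279*(-220) + j(6 - 10) = 279*(-220) - 8 = -61380 - 8 = -61388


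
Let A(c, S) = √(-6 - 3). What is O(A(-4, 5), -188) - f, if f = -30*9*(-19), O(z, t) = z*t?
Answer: -5130 - 564*I ≈ -5130.0 - 564.0*I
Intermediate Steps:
A(c, S) = 3*I (A(c, S) = √(-9) = 3*I)
O(z, t) = t*z
f = 5130 (f = -270*(-19) = 5130)
O(A(-4, 5), -188) - f = -564*I - 1*5130 = -564*I - 5130 = -5130 - 564*I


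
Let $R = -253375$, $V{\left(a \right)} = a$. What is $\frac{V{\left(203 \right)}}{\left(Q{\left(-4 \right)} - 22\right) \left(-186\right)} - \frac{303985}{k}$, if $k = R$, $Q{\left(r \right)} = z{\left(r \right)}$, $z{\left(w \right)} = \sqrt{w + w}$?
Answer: $\frac{2894984807}{2318685300} + \frac{203 i \sqrt{2}}{45756} \approx 1.2485 + 0.0062743 i$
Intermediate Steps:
$z{\left(w \right)} = \sqrt{2} \sqrt{w}$ ($z{\left(w \right)} = \sqrt{2 w} = \sqrt{2} \sqrt{w}$)
$Q{\left(r \right)} = \sqrt{2} \sqrt{r}$
$k = -253375$
$\frac{V{\left(203 \right)}}{\left(Q{\left(-4 \right)} - 22\right) \left(-186\right)} - \frac{303985}{k} = \frac{203}{\left(\sqrt{2} \sqrt{-4} - 22\right) \left(-186\right)} - \frac{303985}{-253375} = \frac{203}{\left(\sqrt{2} \cdot 2 i - 22\right) \left(-186\right)} - - \frac{60797}{50675} = \frac{203}{\left(2 i \sqrt{2} - 22\right) \left(-186\right)} + \frac{60797}{50675} = \frac{203}{\left(-22 + 2 i \sqrt{2}\right) \left(-186\right)} + \frac{60797}{50675} = \frac{203}{4092 - 372 i \sqrt{2}} + \frac{60797}{50675} = \frac{60797}{50675} + \frac{203}{4092 - 372 i \sqrt{2}}$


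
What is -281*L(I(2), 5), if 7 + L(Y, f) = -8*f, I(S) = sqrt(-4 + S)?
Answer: 13207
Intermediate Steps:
L(Y, f) = -7 - 8*f
-281*L(I(2), 5) = -281*(-7 - 8*5) = -281*(-7 - 40) = -281*(-47) = 13207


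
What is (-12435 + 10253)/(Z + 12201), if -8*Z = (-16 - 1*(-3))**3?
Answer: -17456/99805 ≈ -0.17490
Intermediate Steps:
Z = 2197/8 (Z = -(-16 - 1*(-3))**3/8 = -(-16 + 3)**3/8 = -1/8*(-13)**3 = -1/8*(-2197) = 2197/8 ≈ 274.63)
(-12435 + 10253)/(Z + 12201) = (-12435 + 10253)/(2197/8 + 12201) = -2182/99805/8 = -2182*8/99805 = -17456/99805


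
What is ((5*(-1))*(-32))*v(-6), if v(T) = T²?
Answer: 5760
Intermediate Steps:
((5*(-1))*(-32))*v(-6) = ((5*(-1))*(-32))*(-6)² = -5*(-32)*36 = 160*36 = 5760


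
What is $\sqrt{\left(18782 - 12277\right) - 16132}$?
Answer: $i \sqrt{9627} \approx 98.117 i$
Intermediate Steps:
$\sqrt{\left(18782 - 12277\right) - 16132} = \sqrt{6505 - 16132} = \sqrt{-9627} = i \sqrt{9627}$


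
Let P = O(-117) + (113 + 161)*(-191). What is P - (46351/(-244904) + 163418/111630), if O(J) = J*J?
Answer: -528268169970071/13669316760 ≈ -38646.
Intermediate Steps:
O(J) = J²
P = -38645 (P = (-117)² + (113 + 161)*(-191) = 13689 + 274*(-191) = 13689 - 52334 = -38645)
P - (46351/(-244904) + 163418/111630) = -38645 - (46351/(-244904) + 163418/111630) = -38645 - (46351*(-1/244904) + 163418*(1/111630)) = -38645 - (-46351/244904 + 81709/55815) = -38645 - 1*17423779871/13669316760 = -38645 - 17423779871/13669316760 = -528268169970071/13669316760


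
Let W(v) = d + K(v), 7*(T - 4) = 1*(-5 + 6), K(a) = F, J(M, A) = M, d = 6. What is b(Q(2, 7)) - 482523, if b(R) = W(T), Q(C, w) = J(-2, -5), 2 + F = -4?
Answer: -482523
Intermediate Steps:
F = -6 (F = -2 - 4 = -6)
K(a) = -6
Q(C, w) = -2
T = 29/7 (T = 4 + (1*(-5 + 6))/7 = 4 + (1*1)/7 = 4 + (1/7)*1 = 4 + 1/7 = 29/7 ≈ 4.1429)
W(v) = 0 (W(v) = 6 - 6 = 0)
b(R) = 0
b(Q(2, 7)) - 482523 = 0 - 482523 = -482523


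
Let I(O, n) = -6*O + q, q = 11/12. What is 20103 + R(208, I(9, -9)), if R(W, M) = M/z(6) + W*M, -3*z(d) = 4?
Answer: 436871/48 ≈ 9101.5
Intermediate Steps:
z(d) = -4/3 (z(d) = -⅓*4 = -4/3)
q = 11/12 (q = 11*(1/12) = 11/12 ≈ 0.91667)
I(O, n) = 11/12 - 6*O (I(O, n) = -6*O + 11/12 = 11/12 - 6*O)
R(W, M) = -3*M/4 + M*W (R(W, M) = M/(-4/3) + W*M = -3*M/4 + M*W)
20103 + R(208, I(9, -9)) = 20103 + (11/12 - 6*9)*(-3 + 4*208)/4 = 20103 + (11/12 - 54)*(-3 + 832)/4 = 20103 + (¼)*(-637/12)*829 = 20103 - 528073/48 = 436871/48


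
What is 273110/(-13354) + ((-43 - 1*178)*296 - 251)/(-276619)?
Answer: -5333606998/263855009 ≈ -20.214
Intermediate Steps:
273110/(-13354) + ((-43 - 1*178)*296 - 251)/(-276619) = 273110*(-1/13354) + ((-43 - 178)*296 - 251)*(-1/276619) = -136555/6677 + (-221*296 - 251)*(-1/276619) = -136555/6677 + (-65416 - 251)*(-1/276619) = -136555/6677 - 65667*(-1/276619) = -136555/6677 + 9381/39517 = -5333606998/263855009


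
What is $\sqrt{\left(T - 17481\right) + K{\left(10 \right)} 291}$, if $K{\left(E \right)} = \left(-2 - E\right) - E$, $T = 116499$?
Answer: $2 \sqrt{23154} \approx 304.33$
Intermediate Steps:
$K{\left(E \right)} = -2 - 2 E$
$\sqrt{\left(T - 17481\right) + K{\left(10 \right)} 291} = \sqrt{\left(116499 - 17481\right) + \left(-2 - 20\right) 291} = \sqrt{99018 + \left(-2 - 20\right) 291} = \sqrt{99018 - 6402} = \sqrt{92616} = 2 \sqrt{23154}$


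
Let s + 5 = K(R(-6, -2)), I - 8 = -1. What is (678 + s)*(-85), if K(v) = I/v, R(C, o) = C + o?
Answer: -457045/8 ≈ -57131.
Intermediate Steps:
I = 7 (I = 8 - 1 = 7)
K(v) = 7/v
s = -47/8 (s = -5 + 7/(-6 - 2) = -5 + 7/(-8) = -5 + 7*(-1/8) = -5 - 7/8 = -47/8 ≈ -5.8750)
(678 + s)*(-85) = (678 - 47/8)*(-85) = (5377/8)*(-85) = -457045/8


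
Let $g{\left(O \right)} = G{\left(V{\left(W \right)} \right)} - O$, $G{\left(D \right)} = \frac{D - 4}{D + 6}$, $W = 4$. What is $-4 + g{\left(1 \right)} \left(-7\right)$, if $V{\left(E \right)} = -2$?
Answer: $\frac{27}{2} \approx 13.5$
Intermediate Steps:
$G{\left(D \right)} = \frac{-4 + D}{6 + D}$
$g{\left(O \right)} = - \frac{3}{2} - O$ ($g{\left(O \right)} = \frac{-4 - 2}{6 - 2} - O = \frac{1}{4} \left(-6\right) - O = - \frac{3}{2} - O$)
$-4 + g{\left(1 \right)} \left(-7\right) = -4 + \left(- \frac{3}{2} - 1\right) \left(-7\right) = -4 - - \frac{35}{2} = -4 + \frac{35}{2} = \frac{27}{2}$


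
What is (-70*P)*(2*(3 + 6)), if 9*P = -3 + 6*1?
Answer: -420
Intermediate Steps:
P = ⅓ (P = (-3 + 6*1)/9 = (-3 + 6)/9 = (⅑)*3 = ⅓ ≈ 0.33333)
(-70*P)*(2*(3 + 6)) = (-70*⅓)*(2*(3 + 6)) = -140*9/3 = -70/3*18 = -420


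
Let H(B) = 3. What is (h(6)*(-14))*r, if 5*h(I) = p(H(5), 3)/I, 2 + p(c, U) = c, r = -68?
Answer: 476/15 ≈ 31.733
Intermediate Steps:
p(c, U) = -2 + c
h(I) = 1/(5*I) (h(I) = ((-2 + 3)/I)/5 = (1/I)/5 = 1/(5*I))
(h(6)*(-14))*r = (((⅕)/6)*(-14))*(-68) = (((⅕)*(⅙))*(-14))*(-68) = ((1/30)*(-14))*(-68) = -7/15*(-68) = 476/15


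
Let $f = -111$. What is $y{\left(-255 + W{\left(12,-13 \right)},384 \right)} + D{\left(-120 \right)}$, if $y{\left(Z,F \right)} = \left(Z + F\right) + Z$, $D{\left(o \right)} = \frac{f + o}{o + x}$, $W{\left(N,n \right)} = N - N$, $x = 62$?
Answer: $- \frac{7077}{58} \approx -122.02$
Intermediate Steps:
$W{\left(N,n \right)} = 0$
$D{\left(o \right)} = \frac{-111 + o}{62 + o}$ ($D{\left(o \right)} = \frac{-111 + o}{o + 62} = \frac{-111 + o}{62 + o}$)
$y{\left(Z,F \right)} = F + 2 Z$ ($y{\left(Z,F \right)} = \left(F + Z\right) + Z = F + 2 Z$)
$y{\left(-255 + W{\left(12,-13 \right)},384 \right)} + D{\left(-120 \right)} = \left(384 + 2 \left(-255 + 0\right)\right) + \frac{-111 - 120}{62 - 120} = \left(384 + 2 \left(-255\right)\right) + \frac{1}{-58} \left(-231\right) = \left(384 - 510\right) - - \frac{231}{58} = -126 + \frac{231}{58} = - \frac{7077}{58}$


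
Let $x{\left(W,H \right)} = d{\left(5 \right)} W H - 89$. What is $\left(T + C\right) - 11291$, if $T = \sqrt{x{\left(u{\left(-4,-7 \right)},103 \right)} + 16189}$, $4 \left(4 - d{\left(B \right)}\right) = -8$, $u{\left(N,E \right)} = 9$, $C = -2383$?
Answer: $-13674 + \sqrt{21662} \approx -13527.0$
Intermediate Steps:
$d{\left(B \right)} = 6$ ($d{\left(B \right)} = 4 - -2 = 4 + 2 = 6$)
$x{\left(W,H \right)} = -89 + 6 H W$ ($x{\left(W,H \right)} = 6 W H - 89 = 6 H W - 89 = -89 + 6 H W$)
$T = \sqrt{21662}$ ($T = \sqrt{\left(-89 + 6 \cdot 103 \cdot 9\right) + 16189} = \sqrt{\left(-89 + 5562\right) + 16189} = \sqrt{5473 + 16189} = \sqrt{21662} \approx 147.18$)
$\left(T + C\right) - 11291 = \left(\sqrt{21662} - 2383\right) - 11291 = \left(-2383 + \sqrt{21662}\right) - 11291 = -13674 + \sqrt{21662}$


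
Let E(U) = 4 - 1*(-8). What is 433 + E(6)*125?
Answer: 1933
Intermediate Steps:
E(U) = 12 (E(U) = 4 + 8 = 12)
433 + E(6)*125 = 433 + 12*125 = 433 + 1500 = 1933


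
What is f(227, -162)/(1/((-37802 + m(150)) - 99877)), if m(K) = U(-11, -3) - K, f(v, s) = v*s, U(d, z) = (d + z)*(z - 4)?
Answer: 5064919794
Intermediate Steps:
U(d, z) = (-4 + z)*(d + z) (U(d, z) = (d + z)*(-4 + z) = (-4 + z)*(d + z))
f(v, s) = s*v
m(K) = 98 - K (m(K) = ((-3)² - 4*(-11) - 4*(-3) - 11*(-3)) - K = (9 + 44 + 12 + 33) - K = 98 - K)
f(227, -162)/(1/((-37802 + m(150)) - 99877)) = (-162*227)/(1/((-37802 + (98 - 1*150)) - 99877)) = -(-5063007546 + 36774*(98 - 150)) = -36774/(1/((-37802 - 52) - 99877)) = -36774/(1/(-37854 - 99877)) = -36774/(1/(-137731)) = -36774/(-1/137731) = -36774*(-137731) = 5064919794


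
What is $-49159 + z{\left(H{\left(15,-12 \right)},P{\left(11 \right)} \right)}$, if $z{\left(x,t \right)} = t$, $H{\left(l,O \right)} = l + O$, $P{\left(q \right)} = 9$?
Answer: $-49150$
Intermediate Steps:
$H{\left(l,O \right)} = O + l$
$-49159 + z{\left(H{\left(15,-12 \right)},P{\left(11 \right)} \right)} = -49159 + 9 = -49150$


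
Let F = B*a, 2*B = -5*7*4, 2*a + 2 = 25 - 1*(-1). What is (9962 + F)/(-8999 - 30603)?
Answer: -4561/19801 ≈ -0.23034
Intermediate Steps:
a = 12 (a = -1 + (25 - 1*(-1))/2 = -1 + (25 + 1)/2 = -1 + (½)*26 = -1 + 13 = 12)
B = -70 (B = (-5*7*4)/2 = (-35*4)/2 = (½)*(-140) = -70)
F = -840 (F = -70*12 = -840)
(9962 + F)/(-8999 - 30603) = (9962 - 840)/(-8999 - 30603) = 9122/(-39602) = 9122*(-1/39602) = -4561/19801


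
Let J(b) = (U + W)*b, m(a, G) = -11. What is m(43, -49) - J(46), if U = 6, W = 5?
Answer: -517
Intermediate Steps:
J(b) = 11*b (J(b) = (6 + 5)*b = 11*b)
m(43, -49) - J(46) = -11 - 11*46 = -11 - 1*506 = -11 - 506 = -517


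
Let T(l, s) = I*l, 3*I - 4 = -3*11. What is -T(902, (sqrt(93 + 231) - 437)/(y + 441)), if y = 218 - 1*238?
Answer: 26158/3 ≈ 8719.3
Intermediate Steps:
y = -20 (y = 218 - 238 = -20)
I = -29/3 (I = 4/3 + (-3*11)/3 = 4/3 + (1/3)*(-33) = 4/3 - 11 = -29/3 ≈ -9.6667)
T(l, s) = -29*l/3
-T(902, (sqrt(93 + 231) - 437)/(y + 441)) = -(-29)*902/3 = -1*(-26158/3) = 26158/3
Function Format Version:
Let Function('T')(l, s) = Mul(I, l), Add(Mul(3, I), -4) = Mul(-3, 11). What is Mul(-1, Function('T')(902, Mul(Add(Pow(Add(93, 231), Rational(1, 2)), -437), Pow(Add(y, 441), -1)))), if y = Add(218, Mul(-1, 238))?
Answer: Rational(26158, 3) ≈ 8719.3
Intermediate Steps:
y = -20 (y = Add(218, -238) = -20)
I = Rational(-29, 3) (I = Add(Rational(4, 3), Mul(Rational(1, 3), Mul(-3, 11))) = Add(Rational(4, 3), Mul(Rational(1, 3), -33)) = Add(Rational(4, 3), -11) = Rational(-29, 3) ≈ -9.6667)
Function('T')(l, s) = Mul(Rational(-29, 3), l)
Mul(-1, Function('T')(902, Mul(Add(Pow(Add(93, 231), Rational(1, 2)), -437), Pow(Add(y, 441), -1)))) = Mul(-1, Mul(Rational(-29, 3), 902)) = Mul(-1, Rational(-26158, 3)) = Rational(26158, 3)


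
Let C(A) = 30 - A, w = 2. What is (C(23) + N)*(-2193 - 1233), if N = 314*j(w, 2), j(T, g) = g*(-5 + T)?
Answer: 6430602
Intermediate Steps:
N = -1884 (N = 314*(2*(-5 + 2)) = 314*(2*(-3)) = 314*(-6) = -1884)
(C(23) + N)*(-2193 - 1233) = ((30 - 1*23) - 1884)*(-2193 - 1233) = ((30 - 23) - 1884)*(-3426) = (7 - 1884)*(-3426) = -1877*(-3426) = 6430602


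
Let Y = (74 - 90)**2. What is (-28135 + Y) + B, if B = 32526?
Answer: 4647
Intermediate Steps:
Y = 256 (Y = (-16)**2 = 256)
(-28135 + Y) + B = (-28135 + 256) + 32526 = -27879 + 32526 = 4647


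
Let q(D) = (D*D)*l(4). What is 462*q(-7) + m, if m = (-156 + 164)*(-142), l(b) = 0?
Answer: -1136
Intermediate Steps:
m = -1136 (m = 8*(-142) = -1136)
q(D) = 0 (q(D) = (D*D)*0 = D²*0 = 0)
462*q(-7) + m = 462*0 - 1136 = 0 - 1136 = -1136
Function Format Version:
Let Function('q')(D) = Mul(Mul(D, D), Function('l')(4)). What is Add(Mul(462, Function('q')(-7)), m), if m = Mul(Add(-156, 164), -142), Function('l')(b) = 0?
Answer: -1136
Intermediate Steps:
m = -1136 (m = Mul(8, -142) = -1136)
Function('q')(D) = 0 (Function('q')(D) = Mul(Mul(D, D), 0) = Mul(Pow(D, 2), 0) = 0)
Add(Mul(462, Function('q')(-7)), m) = Add(Mul(462, 0), -1136) = Add(0, -1136) = -1136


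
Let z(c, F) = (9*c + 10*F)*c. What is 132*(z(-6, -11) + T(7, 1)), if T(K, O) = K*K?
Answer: 136356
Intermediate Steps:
z(c, F) = c*(9*c + 10*F)
T(K, O) = K²
132*(z(-6, -11) + T(7, 1)) = 132*(-6*(9*(-6) + 10*(-11)) + 7²) = 132*(-6*(-54 - 110) + 49) = 132*(-6*(-164) + 49) = 132*(984 + 49) = 132*1033 = 136356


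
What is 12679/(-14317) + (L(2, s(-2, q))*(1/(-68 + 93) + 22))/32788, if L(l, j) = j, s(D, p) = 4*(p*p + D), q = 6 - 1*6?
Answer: -2614021409/2933911225 ≈ -0.89097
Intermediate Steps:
q = 0 (q = 6 - 6 = 0)
s(D, p) = 4*D + 4*p² (s(D, p) = 4*(p² + D) = 4*(D + p²) = 4*D + 4*p²)
12679/(-14317) + (L(2, s(-2, q))*(1/(-68 + 93) + 22))/32788 = 12679/(-14317) + ((4*(-2) + 4*0²)*(1/(-68 + 93) + 22))/32788 = 12679*(-1/14317) + ((-8 + 4*0)*(1/25 + 22))*(1/32788) = -12679/14317 + ((-8 + 0)*(1/25 + 22))*(1/32788) = -12679/14317 - 8*551/25*(1/32788) = -12679/14317 - 4408/25*1/32788 = -12679/14317 - 1102/204925 = -2614021409/2933911225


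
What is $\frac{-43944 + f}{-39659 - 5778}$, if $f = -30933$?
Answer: $\frac{74877}{45437} \approx 1.6479$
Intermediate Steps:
$\frac{-43944 + f}{-39659 - 5778} = \frac{-43944 - 30933}{-39659 - 5778} = - \frac{74877}{-45437} = \left(-74877\right) \left(- \frac{1}{45437}\right) = \frac{74877}{45437}$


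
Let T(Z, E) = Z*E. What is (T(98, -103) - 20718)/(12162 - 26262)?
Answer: 7703/3525 ≈ 2.1852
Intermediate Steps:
T(Z, E) = E*Z
(T(98, -103) - 20718)/(12162 - 26262) = (-103*98 - 20718)/(12162 - 26262) = (-10094 - 20718)/(-14100) = -30812*(-1/14100) = 7703/3525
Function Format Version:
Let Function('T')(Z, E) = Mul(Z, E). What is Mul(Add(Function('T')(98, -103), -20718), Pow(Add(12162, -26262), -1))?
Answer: Rational(7703, 3525) ≈ 2.1852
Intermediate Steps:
Function('T')(Z, E) = Mul(E, Z)
Mul(Add(Function('T')(98, -103), -20718), Pow(Add(12162, -26262), -1)) = Mul(Add(Mul(-103, 98), -20718), Pow(Add(12162, -26262), -1)) = Mul(Add(-10094, -20718), Pow(-14100, -1)) = Mul(-30812, Rational(-1, 14100)) = Rational(7703, 3525)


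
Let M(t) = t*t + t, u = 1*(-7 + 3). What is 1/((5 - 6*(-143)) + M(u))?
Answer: 1/875 ≈ 0.0011429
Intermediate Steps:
u = -4 (u = 1*(-4) = -4)
M(t) = t + t**2 (M(t) = t**2 + t = t + t**2)
1/((5 - 6*(-143)) + M(u)) = 1/((5 - 6*(-143)) - 4*(1 - 4)) = 1/((5 + 858) - 4*(-3)) = 1/(863 + 12) = 1/875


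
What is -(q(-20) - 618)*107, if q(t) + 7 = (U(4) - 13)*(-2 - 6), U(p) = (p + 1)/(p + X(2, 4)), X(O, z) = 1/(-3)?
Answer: 626057/11 ≈ 56914.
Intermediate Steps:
X(O, z) = -1/3
U(p) = (1 + p)/(-1/3 + p) (U(p) = (p + 1)/(p - 1/3) = (1 + p)/(-1/3 + p))
q(t) = 947/11 (q(t) = -7 + (3*(1 + 4)/(-1 + 3*4) - 13)*(-2 - 6) = -7 + (3*5/(-1 + 12) - 13)*(-8) = -7 + (3*5/11 - 13)*(-8) = -7 + (3*(1/11)*5 - 13)*(-8) = -7 + (15/11 - 13)*(-8) = -7 - 128/11*(-8) = -7 + 1024/11 = 947/11)
-(q(-20) - 618)*107 = -(947/11 - 618)*107 = -(-5851)*107/11 = -1*(-626057/11) = 626057/11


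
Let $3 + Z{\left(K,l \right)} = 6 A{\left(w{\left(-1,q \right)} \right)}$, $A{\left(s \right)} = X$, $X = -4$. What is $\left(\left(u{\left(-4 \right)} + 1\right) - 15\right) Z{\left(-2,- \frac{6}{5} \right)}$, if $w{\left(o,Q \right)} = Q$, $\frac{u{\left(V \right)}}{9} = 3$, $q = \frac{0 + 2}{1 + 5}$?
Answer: $-351$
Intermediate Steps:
$q = \frac{1}{3}$ ($q = \frac{2}{6} = 2 \cdot \frac{1}{6} = \frac{1}{3} \approx 0.33333$)
$u{\left(V \right)} = 27$ ($u{\left(V \right)} = 9 \cdot 3 = 27$)
$A{\left(s \right)} = -4$
$Z{\left(K,l \right)} = -27$ ($Z{\left(K,l \right)} = -3 + 6 \left(-4\right) = -3 - 24 = -27$)
$\left(\left(u{\left(-4 \right)} + 1\right) - 15\right) Z{\left(-2,- \frac{6}{5} \right)} = \left(\left(27 + 1\right) - 15\right) \left(-27\right) = \left(28 - 15\right) \left(-27\right) = 13 \left(-27\right) = -351$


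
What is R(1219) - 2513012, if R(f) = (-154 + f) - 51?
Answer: -2511998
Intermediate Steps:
R(f) = -205 + f
R(1219) - 2513012 = (-205 + 1219) - 2513012 = 1014 - 2513012 = -2511998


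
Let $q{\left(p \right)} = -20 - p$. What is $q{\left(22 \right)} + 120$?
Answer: $78$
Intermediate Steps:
$q{\left(22 \right)} + 120 = \left(-20 - 22\right) + 120 = -42 + 120 = 78$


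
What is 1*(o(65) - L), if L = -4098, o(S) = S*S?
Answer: 8323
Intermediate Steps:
o(S) = S**2
1*(o(65) - L) = 1*(65**2 - 1*(-4098)) = 1*(4225 + 4098) = 1*8323 = 8323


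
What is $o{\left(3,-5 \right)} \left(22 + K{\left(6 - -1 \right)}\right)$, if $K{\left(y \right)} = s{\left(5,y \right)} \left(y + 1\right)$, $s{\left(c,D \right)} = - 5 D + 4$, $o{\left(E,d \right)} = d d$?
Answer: $-5650$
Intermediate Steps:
$o{\left(E,d \right)} = d^{2}$
$s{\left(c,D \right)} = 4 - 5 D$
$K{\left(y \right)} = \left(1 + y\right) \left(4 - 5 y\right)$ ($K{\left(y \right)} = \left(4 - 5 y\right) \left(y + 1\right) = \left(4 - 5 y\right) \left(1 + y\right) = \left(1 + y\right) \left(4 - 5 y\right)$)
$o{\left(3,-5 \right)} \left(22 + K{\left(6 - -1 \right)}\right) = \left(-5\right)^{2} \left(22 - \left(2 + 1 + 5 \left(6 - -1\right)^{2}\right)\right) = 25 \left(22 - \left(3 + 5 \left(6 + 1\right)^{2}\right)\right) = 25 \left(22 - \left(3 + 245\right)\right) = 25 \left(22 - 248\right) = 25 \left(-226\right) = -5650$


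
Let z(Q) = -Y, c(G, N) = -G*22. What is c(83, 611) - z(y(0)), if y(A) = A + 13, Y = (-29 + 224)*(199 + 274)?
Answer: 90409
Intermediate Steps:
c(G, N) = -22*G
Y = 92235 (Y = 195*473 = 92235)
y(A) = 13 + A
z(Q) = -92235 (z(Q) = -1*92235 = -92235)
c(83, 611) - z(y(0)) = -22*83 - 1*(-92235) = -1826 + 92235 = 90409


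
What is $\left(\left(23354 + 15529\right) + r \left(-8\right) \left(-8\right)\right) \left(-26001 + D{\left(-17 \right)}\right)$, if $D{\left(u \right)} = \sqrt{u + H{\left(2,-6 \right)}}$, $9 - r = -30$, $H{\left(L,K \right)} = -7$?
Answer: $-1075895379 + 82758 i \sqrt{6} \approx -1.0759 \cdot 10^{9} + 2.0271 \cdot 10^{5} i$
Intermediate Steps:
$r = 39$ ($r = 9 - -30 = 9 + 30 = 39$)
$D{\left(u \right)} = \sqrt{-7 + u}$ ($D{\left(u \right)} = \sqrt{u - 7} = \sqrt{-7 + u}$)
$\left(\left(23354 + 15529\right) + r \left(-8\right) \left(-8\right)\right) \left(-26001 + D{\left(-17 \right)}\right) = \left(\left(23354 + 15529\right) + 39 \left(-8\right) \left(-8\right)\right) \left(-26001 + \sqrt{-7 - 17}\right) = \left(38883 - -2496\right) \left(-26001 + \sqrt{-24}\right) = \left(38883 + 2496\right) \left(-26001 + 2 i \sqrt{6}\right) = 41379 \left(-26001 + 2 i \sqrt{6}\right) = -1075895379 + 82758 i \sqrt{6}$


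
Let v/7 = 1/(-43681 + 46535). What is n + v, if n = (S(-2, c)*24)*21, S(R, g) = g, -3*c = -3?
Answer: 1438423/2854 ≈ 504.00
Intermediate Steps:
c = 1 (c = -⅓*(-3) = 1)
v = 7/2854 (v = 7/(-43681 + 46535) = 7/2854 ≈ 0.0024527)
n = 504 (n = (1*24)*21 = 24*21 = 504)
n + v = 504 + 7/2854 = 1438423/2854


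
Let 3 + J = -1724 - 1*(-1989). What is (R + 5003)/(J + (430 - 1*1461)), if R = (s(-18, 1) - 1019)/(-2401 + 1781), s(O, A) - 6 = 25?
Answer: -775712/119195 ≈ -6.5079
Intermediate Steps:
s(O, A) = 31 (s(O, A) = 6 + 25 = 31)
R = 247/155 (R = (31 - 1019)/(-2401 + 1781) = -988/(-620) = -988*(-1/620) = 247/155 ≈ 1.5935)
J = 262 (J = -3 + (-1724 - 1*(-1989)) = -3 + (-1724 + 1989) = -3 + 265 = 262)
(R + 5003)/(J + (430 - 1*1461)) = (247/155 + 5003)/(262 + (430 - 1*1461)) = 775712/(155*(262 + (430 - 1461))) = 775712/(155*(262 - 1031)) = (775712/155)/(-769) = (775712/155)*(-1/769) = -775712/119195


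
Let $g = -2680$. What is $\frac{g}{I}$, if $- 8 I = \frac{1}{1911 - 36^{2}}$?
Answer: $13185600$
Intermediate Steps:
$I = - \frac{1}{4920}$ ($I = - \frac{1}{8 \left(1911 - 36^{2}\right)} = - \frac{1}{8 \left(1911 - 1296\right)} = - \frac{1}{8 \cdot 615} = \left(- \frac{1}{8}\right) \frac{1}{615} = - \frac{1}{4920} \approx -0.00020325$)
$\frac{g}{I} = - \frac{2680}{- \frac{1}{4920}} = \left(-2680\right) \left(-4920\right) = 13185600$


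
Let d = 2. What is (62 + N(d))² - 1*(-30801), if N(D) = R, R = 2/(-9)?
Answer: 2804017/81 ≈ 34618.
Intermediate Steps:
R = -2/9 (R = 2*(-⅑) = -2/9 ≈ -0.22222)
N(D) = -2/9
(62 + N(d))² - 1*(-30801) = (62 - 2/9)² - 1*(-30801) = (556/9)² + 30801 = 309136/81 + 30801 = 2804017/81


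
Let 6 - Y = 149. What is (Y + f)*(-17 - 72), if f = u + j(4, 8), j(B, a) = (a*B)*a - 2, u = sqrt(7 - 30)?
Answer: -9879 - 89*I*sqrt(23) ≈ -9879.0 - 426.83*I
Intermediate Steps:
u = I*sqrt(23) (u = sqrt(-23) = I*sqrt(23) ≈ 4.7958*I)
j(B, a) = -2 + B*a**2 (j(B, a) = (B*a)*a - 2 = B*a**2 - 2 = -2 + B*a**2)
Y = -143 (Y = 6 - 1*149 = 6 - 149 = -143)
f = 254 + I*sqrt(23) (f = I*sqrt(23) + (-2 + 4*8**2) = I*sqrt(23) + (-2 + 4*64) = I*sqrt(23) + (-2 + 256) = I*sqrt(23) + 254 = 254 + I*sqrt(23) ≈ 254.0 + 4.7958*I)
(Y + f)*(-17 - 72) = (-143 + (254 + I*sqrt(23)))*(-17 - 72) = (111 + I*sqrt(23))*(-89) = -9879 - 89*I*sqrt(23)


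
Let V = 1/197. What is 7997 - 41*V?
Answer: 1575368/197 ≈ 7996.8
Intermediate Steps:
V = 1/197 ≈ 0.0050761
7997 - 41*V = 7997 - 41*1/197 = 7997 - 41/197 = 1575368/197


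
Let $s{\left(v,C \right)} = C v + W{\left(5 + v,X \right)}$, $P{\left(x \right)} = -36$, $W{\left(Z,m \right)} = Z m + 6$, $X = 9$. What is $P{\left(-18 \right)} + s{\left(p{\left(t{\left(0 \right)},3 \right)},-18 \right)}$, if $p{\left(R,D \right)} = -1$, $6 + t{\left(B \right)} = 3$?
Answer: $24$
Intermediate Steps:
$t{\left(B \right)} = -3$ ($t{\left(B \right)} = -6 + 3 = -3$)
$W{\left(Z,m \right)} = 6 + Z m$
$s{\left(v,C \right)} = 51 + 9 v + C v$ ($s{\left(v,C \right)} = C v + \left(6 + \left(5 + v\right) 9\right) = C v + \left(6 + \left(45 + 9 v\right)\right) = C v + \left(51 + 9 v\right) = 51 + 9 v + C v$)
$P{\left(-18 \right)} + s{\left(p{\left(t{\left(0 \right)},3 \right)},-18 \right)} = -36 + \left(51 + 9 \left(-1\right) - -18\right) = -36 + \left(51 - 9 + 18\right) = -36 + 60 = 24$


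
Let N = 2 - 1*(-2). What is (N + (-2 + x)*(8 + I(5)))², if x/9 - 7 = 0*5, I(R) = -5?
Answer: 34969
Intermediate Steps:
N = 4 (N = 2 + 2 = 4)
x = 63 (x = 63 + 9*(0*5) = 63 + 9*0 = 63 + 0 = 63)
(N + (-2 + x)*(8 + I(5)))² = (4 + (-2 + 63)*(8 - 5))² = (4 + 61*3)² = (4 + 183)² = 187² = 34969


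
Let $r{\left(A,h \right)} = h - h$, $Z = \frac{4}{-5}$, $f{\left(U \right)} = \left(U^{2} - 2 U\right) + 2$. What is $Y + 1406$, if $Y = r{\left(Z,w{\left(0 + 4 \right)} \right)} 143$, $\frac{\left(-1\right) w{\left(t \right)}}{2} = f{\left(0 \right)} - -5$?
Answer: $1406$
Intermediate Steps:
$f{\left(U \right)} = 2 + U^{2} - 2 U$
$Z = - \frac{4}{5}$ ($Z = 4 \left(- \frac{1}{5}\right) = - \frac{4}{5} \approx -0.8$)
$w{\left(t \right)} = -14$ ($w{\left(t \right)} = - 2 \left(\left(2 + 0^{2} - 0\right) - -5\right) = - 2 \left(\left(2 + 0 + 0\right) + 5\right) = - 2 \left(2 + 5\right) = \left(-2\right) 7 = -14$)
$r{\left(A,h \right)} = 0$
$Y = 0$ ($Y = 0 \cdot 143 = 0$)
$Y + 1406 = 0 + 1406 = 1406$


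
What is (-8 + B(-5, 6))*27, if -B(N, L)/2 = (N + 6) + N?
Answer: 0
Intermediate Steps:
B(N, L) = -12 - 4*N (B(N, L) = -2*((N + 6) + N) = -2*((6 + N) + N) = -2*(6 + 2*N) = -12 - 4*N)
(-8 + B(-5, 6))*27 = (-8 + (-12 - 4*(-5)))*27 = (-8 + (-12 + 20))*27 = (-8 + 8)*27 = 0*27 = 0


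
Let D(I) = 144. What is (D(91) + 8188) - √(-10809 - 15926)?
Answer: 8332 - I*√26735 ≈ 8332.0 - 163.51*I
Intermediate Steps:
(D(91) + 8188) - √(-10809 - 15926) = (144 + 8188) - √(-10809 - 15926) = 8332 - √(-26735) = 8332 - I*√26735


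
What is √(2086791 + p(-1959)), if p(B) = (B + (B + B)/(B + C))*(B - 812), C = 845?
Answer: √2328553467147/557 ≈ 2739.6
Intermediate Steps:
p(B) = (-812 + B)*(B + 2*B/(845 + B)) (p(B) = (B + (B + B)/(B + 845))*(B - 812) = (B + (2*B)/(845 + B))*(-812 + B) = (B + 2*B/(845 + B))*(-812 + B) = (-812 + B)*(B + 2*B/(845 + B)))
√(2086791 + p(-1959)) = √(2086791 - 1959*(-687764 + (-1959)² + 35*(-1959))/(845 - 1959)) = √(2086791 - 1959*(-687764 + 3837681 - 68565)/(-1114)) = √(2086791 - 1959*(-1/1114)*3081352) = √(2086791 + 3018184284/557) = √(4180526871/557) = √2328553467147/557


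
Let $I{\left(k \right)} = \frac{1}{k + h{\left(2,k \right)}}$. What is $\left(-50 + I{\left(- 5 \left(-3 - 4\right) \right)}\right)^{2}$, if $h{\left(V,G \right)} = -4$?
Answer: $\frac{2399401}{961} \approx 2496.8$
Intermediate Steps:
$I{\left(k \right)} = \frac{1}{-4 + k}$ ($I{\left(k \right)} = \frac{1}{k - 4} = \frac{1}{-4 + k}$)
$\left(-50 + I{\left(- 5 \left(-3 - 4\right) \right)}\right)^{2} = \left(-50 + \frac{1}{-4 - 5 \left(-3 - 4\right)}\right)^{2} = \left(-50 + \frac{1}{-4 - -35}\right)^{2} = \left(-50 + \frac{1}{-4 + 35}\right)^{2} = \left(-50 + \frac{1}{31}\right)^{2} = \left(- \frac{1549}{31}\right)^{2} = \frac{2399401}{961}$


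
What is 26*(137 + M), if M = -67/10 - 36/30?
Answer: 16783/5 ≈ 3356.6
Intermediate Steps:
M = -79/10 (M = -67*⅒ - 36*1/30 = -67/10 - 6/5 = -79/10 ≈ -7.9000)
26*(137 + M) = 26*(137 - 79/10) = 26*(1291/10) = 16783/5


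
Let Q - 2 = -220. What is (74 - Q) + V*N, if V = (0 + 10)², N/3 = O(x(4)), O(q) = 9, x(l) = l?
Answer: 2992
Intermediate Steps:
Q = -218 (Q = 2 - 220 = -218)
N = 27 (N = 3*9 = 27)
V = 100 (V = 10² = 100)
(74 - Q) + V*N = (74 - 1*(-218)) + 100*27 = (74 + 218) + 2700 = 292 + 2700 = 2992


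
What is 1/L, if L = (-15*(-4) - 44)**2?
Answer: 1/256 ≈ 0.0039063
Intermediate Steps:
L = 256 (L = (60 - 44)**2 = 16**2 = 256)
1/L = 1/256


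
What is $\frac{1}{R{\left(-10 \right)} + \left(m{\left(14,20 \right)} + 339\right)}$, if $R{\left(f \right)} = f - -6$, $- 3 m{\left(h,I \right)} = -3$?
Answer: $\frac{1}{336} \approx 0.0029762$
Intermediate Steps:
$m{\left(h,I \right)} = 1$ ($m{\left(h,I \right)} = \left(- \frac{1}{3}\right) \left(-3\right) = 1$)
$R{\left(f \right)} = 6 + f$ ($R{\left(f \right)} = f + 6 = 6 + f$)
$\frac{1}{R{\left(-10 \right)} + \left(m{\left(14,20 \right)} + 339\right)} = \frac{1}{\left(6 - 10\right) + \left(1 + 339\right)} = \frac{1}{-4 + 340} = \frac{1}{336}$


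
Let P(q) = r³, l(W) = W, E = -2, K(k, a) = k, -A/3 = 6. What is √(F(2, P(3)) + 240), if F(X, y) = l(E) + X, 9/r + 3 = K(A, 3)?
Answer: 4*√15 ≈ 15.492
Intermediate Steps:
A = -18 (A = -3*6 = -18)
r = -3/7 (r = 9/(-3 - 18) = 9/(-21) = 9*(-1/21) = -3/7 ≈ -0.42857)
P(q) = -27/343 (P(q) = (-3/7)³ = -27/343)
F(X, y) = -2 + X
√(F(2, P(3)) + 240) = √((-2 + 2) + 240) = √(0 + 240) = √240 = 4*√15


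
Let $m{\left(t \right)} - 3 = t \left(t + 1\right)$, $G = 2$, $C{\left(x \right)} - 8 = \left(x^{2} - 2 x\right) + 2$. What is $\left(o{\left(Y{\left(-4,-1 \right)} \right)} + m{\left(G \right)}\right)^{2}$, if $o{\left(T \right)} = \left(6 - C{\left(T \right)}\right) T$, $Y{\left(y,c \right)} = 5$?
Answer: $7396$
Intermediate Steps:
$C{\left(x \right)} = 10 + x^{2} - 2 x$ ($C{\left(x \right)} = 8 + \left(\left(x^{2} - 2 x\right) + 2\right) = 8 + \left(2 + x^{2} - 2 x\right) = 10 + x^{2} - 2 x$)
$m{\left(t \right)} = 3 + t \left(1 + t\right)$ ($m{\left(t \right)} = 3 + t \left(t + 1\right) = 3 + t \left(1 + t\right)$)
$o{\left(T \right)} = T \left(-4 - T^{2} + 2 T\right)$ ($o{\left(T \right)} = \left(6 - \left(10 + T^{2} - 2 T\right)\right) T = \left(-4 - T^{2} + 2 T\right) T = T \left(-4 - T^{2} + 2 T\right)$)
$\left(o{\left(Y{\left(-4,-1 \right)} \right)} + m{\left(G \right)}\right)^{2} = \left(5 \left(-4 - 5^{2} + 2 \cdot 5\right) + \left(3 + 2 + 2^{2}\right)\right)^{2} = \left(5 \left(-4 - 25 + 10\right) + \left(3 + 2 + 4\right)\right)^{2} = \left(5 \left(-4 - 25 + 10\right) + 9\right)^{2} = \left(5 \left(-19\right) + 9\right)^{2} = \left(-95 + 9\right)^{2} = \left(-86\right)^{2} = 7396$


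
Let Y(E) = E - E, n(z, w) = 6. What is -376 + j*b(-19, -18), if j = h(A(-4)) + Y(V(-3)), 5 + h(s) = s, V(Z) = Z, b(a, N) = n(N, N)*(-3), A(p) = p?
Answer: -214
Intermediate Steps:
b(a, N) = -18 (b(a, N) = 6*(-3) = -18)
h(s) = -5 + s
Y(E) = 0
j = -9 (j = (-5 - 4) + 0 = -9 + 0 = -9)
-376 + j*b(-19, -18) = -376 - 9*(-18) = -376 + 162 = -214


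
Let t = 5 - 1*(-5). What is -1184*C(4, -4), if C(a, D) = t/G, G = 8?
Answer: -1480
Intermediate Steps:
t = 10 (t = 5 + 5 = 10)
C(a, D) = 5/4 (C(a, D) = 10/8 = 10*(⅛) = 5/4)
-1184*C(4, -4) = -1184*5/4 = -1480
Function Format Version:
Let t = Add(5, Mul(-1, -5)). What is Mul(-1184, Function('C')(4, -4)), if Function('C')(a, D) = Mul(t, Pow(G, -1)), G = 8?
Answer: -1480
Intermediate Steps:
t = 10 (t = Add(5, 5) = 10)
Function('C')(a, D) = Rational(5, 4) (Function('C')(a, D) = Mul(10, Pow(8, -1)) = Mul(10, Rational(1, 8)) = Rational(5, 4))
Mul(-1184, Function('C')(4, -4)) = Mul(-1184, Rational(5, 4)) = -1480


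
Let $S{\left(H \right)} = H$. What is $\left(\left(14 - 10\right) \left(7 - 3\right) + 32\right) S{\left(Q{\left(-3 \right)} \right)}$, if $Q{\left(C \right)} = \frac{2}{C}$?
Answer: $-32$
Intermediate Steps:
$\left(\left(14 - 10\right) \left(7 - 3\right) + 32\right) S{\left(Q{\left(-3 \right)} \right)} = \left(\left(14 - 10\right) \left(7 - 3\right) + 32\right) \frac{2}{-3} = \left(4 \cdot 4 + 32\right) 2 \left(- \frac{1}{3}\right) = \left(16 + 32\right) \left(- \frac{2}{3}\right) = 48 \left(- \frac{2}{3}\right) = -32$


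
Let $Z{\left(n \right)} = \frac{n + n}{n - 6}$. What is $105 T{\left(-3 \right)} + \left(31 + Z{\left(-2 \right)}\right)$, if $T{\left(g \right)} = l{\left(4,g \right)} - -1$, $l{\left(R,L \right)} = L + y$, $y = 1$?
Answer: $- \frac{147}{2} \approx -73.5$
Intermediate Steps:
$l{\left(R,L \right)} = 1 + L$ ($l{\left(R,L \right)} = L + 1 = 1 + L$)
$Z{\left(n \right)} = \frac{2 n}{-6 + n}$
$T{\left(g \right)} = 2 + g$ ($T{\left(g \right)} = \left(1 + g\right) - -1 = \left(1 + g\right) + 1 = 2 + g$)
$105 T{\left(-3 \right)} + \left(31 + Z{\left(-2 \right)}\right) = 105 \left(2 - 3\right) + \left(31 + 2 \left(-2\right) \frac{1}{-6 - 2}\right) = 105 \left(-1\right) + \left(31 + 2 \left(-2\right) \frac{1}{-8}\right) = -105 + \left(31 + 2 \left(-2\right) \left(- \frac{1}{8}\right)\right) = -105 + \left(31 + \frac{1}{2}\right) = -105 + \frac{63}{2} = - \frac{147}{2}$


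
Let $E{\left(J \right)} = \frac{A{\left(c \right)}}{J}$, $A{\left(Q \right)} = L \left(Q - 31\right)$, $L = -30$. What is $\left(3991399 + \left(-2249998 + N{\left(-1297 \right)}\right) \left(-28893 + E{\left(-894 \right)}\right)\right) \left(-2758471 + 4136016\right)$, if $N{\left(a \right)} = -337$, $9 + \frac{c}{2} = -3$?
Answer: $\frac{13347080347964512695}{149} \approx 8.9578 \cdot 10^{16}$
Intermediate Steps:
$c = -24$ ($c = -18 + 2 \left(-3\right) = -18 - 6 = -24$)
$A{\left(Q \right)} = 930 - 30 Q$ ($A{\left(Q \right)} = - 30 \left(Q - 31\right) = - 30 \left(-31 + Q\right) = 930 - 30 Q$)
$E{\left(J \right)} = \frac{1650}{J}$ ($E{\left(J \right)} = \frac{930 - -720}{J} = \frac{930 + 720}{J} = \frac{1650}{J}$)
$\left(3991399 + \left(-2249998 + N{\left(-1297 \right)}\right) \left(-28893 + E{\left(-894 \right)}\right)\right) \left(-2758471 + 4136016\right) = \left(3991399 + \left(-2249998 - 337\right) \left(-28893 + \frac{1650}{-894}\right)\right) \left(-2758471 + 4136016\right) = \left(3991399 - 2250335 \left(-28893 + 1650 \left(- \frac{1}{894}\right)\right)\right) 1377545 = \left(3991399 - 2250335 \left(-28893 - \frac{275}{149}\right)\right) 1377545 = \left(3991399 - - \frac{9688439286220}{149}\right) 1377545 = \left(3991399 + \frac{9688439286220}{149}\right) 1377545 = \frac{9689034004671}{149} \cdot 1377545 = \frac{13347080347964512695}{149}$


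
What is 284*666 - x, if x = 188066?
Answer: 1078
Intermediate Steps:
284*666 - x = 284*666 - 1*188066 = 189144 - 188066 = 1078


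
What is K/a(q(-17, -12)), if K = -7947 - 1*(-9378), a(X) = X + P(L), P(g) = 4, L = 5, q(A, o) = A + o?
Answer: -1431/25 ≈ -57.240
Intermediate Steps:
a(X) = 4 + X (a(X) = X + 4 = 4 + X)
K = 1431 (K = -7947 + 9378 = 1431)
K/a(q(-17, -12)) = 1431/(4 + (-17 - 12)) = 1431/(4 - 29) = 1431/(-25) = 1431*(-1/25) = -1431/25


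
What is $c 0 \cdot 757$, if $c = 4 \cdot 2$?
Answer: $0$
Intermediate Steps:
$c = 8$
$c 0 \cdot 757 = 8 \cdot 0 \cdot 757 = 0 \cdot 757 = 0$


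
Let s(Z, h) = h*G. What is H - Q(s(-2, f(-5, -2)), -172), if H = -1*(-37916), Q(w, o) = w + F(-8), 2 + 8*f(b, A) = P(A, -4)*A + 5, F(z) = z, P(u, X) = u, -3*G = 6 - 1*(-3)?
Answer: 303413/8 ≈ 37927.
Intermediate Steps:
G = -3 (G = -(6 - 1*(-3))/3 = -(6 + 3)/3 = -⅓*9 = -3)
f(b, A) = 3/8 + A²/8 (f(b, A) = -¼ + (A*A + 5)/8 = -¼ + (A² + 5)/8 = -¼ + (5 + A²)/8 = -¼ + (5/8 + A²/8) = 3/8 + A²/8)
s(Z, h) = -3*h (s(Z, h) = h*(-3) = -3*h)
Q(w, o) = -8 + w (Q(w, o) = w - 8 = -8 + w)
H = 37916
H - Q(s(-2, f(-5, -2)), -172) = 37916 - (-8 - 3*(3/8 + (⅛)*(-2)²)) = 37916 - (-8 - 3*(3/8 + (⅛)*4)) = 37916 - (-8 - 3*(3/8 + ½)) = 37916 - (-8 - 3*7/8) = 37916 - (-8 - 21/8) = 37916 - 1*(-85/8) = 37916 + 85/8 = 303413/8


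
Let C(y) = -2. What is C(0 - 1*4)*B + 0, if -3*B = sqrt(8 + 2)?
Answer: 2*sqrt(10)/3 ≈ 2.1082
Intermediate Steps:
B = -sqrt(10)/3 (B = -sqrt(8 + 2)/3 = -sqrt(10)/3 ≈ -1.0541)
C(0 - 1*4)*B + 0 = -(-2)*sqrt(10)/3 + 0 = 2*sqrt(10)/3 + 0 = 2*sqrt(10)/3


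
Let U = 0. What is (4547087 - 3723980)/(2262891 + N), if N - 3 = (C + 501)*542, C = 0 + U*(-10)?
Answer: 274369/844812 ≈ 0.32477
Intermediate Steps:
C = 0 (C = 0 + 0*(-10) = 0 + 0 = 0)
N = 271545 (N = 3 + (0 + 501)*542 = 3 + 501*542 = 3 + 271542 = 271545)
(4547087 - 3723980)/(2262891 + N) = (4547087 - 3723980)/(2262891 + 271545) = 823107/2534436 = 823107*(1/2534436) = 274369/844812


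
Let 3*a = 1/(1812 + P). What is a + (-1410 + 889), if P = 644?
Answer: -3838727/7368 ≈ -521.00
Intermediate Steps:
a = 1/7368 (a = 1/(3*(1812 + 644)) = (⅓)/2456 = (⅓)*(1/2456) = 1/7368 ≈ 0.00013572)
a + (-1410 + 889) = 1/7368 + (-1410 + 889) = 1/7368 - 521 = -3838727/7368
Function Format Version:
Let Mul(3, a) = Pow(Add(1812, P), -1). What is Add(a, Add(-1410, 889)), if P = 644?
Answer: Rational(-3838727, 7368) ≈ -521.00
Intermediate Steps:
a = Rational(1, 7368) (a = Mul(Rational(1, 3), Pow(Add(1812, 644), -1)) = Mul(Rational(1, 3), Pow(2456, -1)) = Mul(Rational(1, 3), Rational(1, 2456)) = Rational(1, 7368) ≈ 0.00013572)
Add(a, Add(-1410, 889)) = Add(Rational(1, 7368), Add(-1410, 889)) = Add(Rational(1, 7368), -521) = Rational(-3838727, 7368)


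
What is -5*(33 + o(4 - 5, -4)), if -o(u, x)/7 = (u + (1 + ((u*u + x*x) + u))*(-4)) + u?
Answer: -2615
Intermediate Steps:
o(u, x) = 28 + 14*u + 28*u² + 28*x² (o(u, x) = -7*((u + (1 + ((u*u + x*x) + u))*(-4)) + u) = -7*((u + (1 + ((u² + x²) + u))*(-4)) + u) = -7*((u + (1 + (u + u² + x²))*(-4)) + u) = -7*((u + (1 + u + u² + x²)*(-4)) + u) = -7*((u + (-4 - 4*u - 4*u² - 4*x²)) + u) = -7*((-4 - 4*u² - 4*x² - 3*u) + u) = -7*(-4 - 4*u² - 4*x² - 2*u) = 28 + 14*u + 28*u² + 28*x²)
-5*(33 + o(4 - 5, -4)) = -5*(33 + (28 + 14*(4 - 5) + 28*(4 - 5)² + 28*(-4)²)) = -5*(33 + (28 + 14*(-1) + 28*(-1)² + 28*16)) = -5*(33 + (28 - 14 + 28*1 + 448)) = -5*(33 + (28 - 14 + 28 + 448)) = -5*(33 + 490) = -5*523 = -2615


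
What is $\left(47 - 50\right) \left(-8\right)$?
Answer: $24$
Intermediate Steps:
$\left(47 - 50\right) \left(-8\right) = \left(-3\right) \left(-8\right) = 24$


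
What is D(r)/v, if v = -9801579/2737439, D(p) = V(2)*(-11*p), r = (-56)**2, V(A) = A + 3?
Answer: 472153478720/9801579 ≈ 48171.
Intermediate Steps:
V(A) = 3 + A
r = 3136
D(p) = -55*p (D(p) = (3 + 2)*(-11*p) = 5*(-11*p) = -55*p)
v = -9801579/2737439 (v = -9801579*1/2737439 = -9801579/2737439 ≈ -3.5806)
D(r)/v = (-55*3136)/(-9801579/2737439) = -172480*(-2737439/9801579) = 472153478720/9801579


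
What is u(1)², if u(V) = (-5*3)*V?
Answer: 225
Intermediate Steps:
u(V) = -15*V
u(1)² = (-15*1)² = (-15)² = 225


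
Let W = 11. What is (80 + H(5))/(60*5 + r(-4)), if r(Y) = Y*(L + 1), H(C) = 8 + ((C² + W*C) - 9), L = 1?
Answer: 159/292 ≈ 0.54452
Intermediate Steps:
H(C) = -1 + C² + 11*C (H(C) = 8 + ((C² + 11*C) - 9) = 8 + (-9 + C² + 11*C) = -1 + C² + 11*C)
r(Y) = 2*Y (r(Y) = Y*(1 + 1) = Y*2 = 2*Y)
(80 + H(5))/(60*5 + r(-4)) = (80 + (-1 + 5² + 11*5))/(60*5 + 2*(-4)) = (80 + (-1 + 25 + 55))/(300 - 8) = (80 + 79)/292 = 159*(1/292) = 159/292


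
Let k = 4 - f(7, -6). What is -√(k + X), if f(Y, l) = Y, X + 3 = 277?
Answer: -√271 ≈ -16.462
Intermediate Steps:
X = 274 (X = -3 + 277 = 274)
k = -3 (k = 4 - 1*7 = 4 - 7 = -3)
-√(k + X) = -√(-3 + 274) = -√271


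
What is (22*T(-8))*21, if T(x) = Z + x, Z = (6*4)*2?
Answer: 18480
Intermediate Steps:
Z = 48 (Z = 24*2 = 48)
T(x) = 48 + x
(22*T(-8))*21 = (22*(48 - 8))*21 = (22*40)*21 = 880*21 = 18480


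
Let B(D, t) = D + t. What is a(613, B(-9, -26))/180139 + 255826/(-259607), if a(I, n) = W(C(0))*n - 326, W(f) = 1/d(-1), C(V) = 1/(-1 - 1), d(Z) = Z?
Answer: -46159785451/46765345373 ≈ -0.98705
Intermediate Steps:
C(V) = -½ (C(V) = 1/(-2) = -½)
W(f) = -1 (W(f) = 1/(-1) = -1)
a(I, n) = -326 - n (a(I, n) = -n - 326 = -326 - n)
a(613, B(-9, -26))/180139 + 255826/(-259607) = (-326 - (-9 - 26))/180139 + 255826/(-259607) = (-326 - 1*(-35))*(1/180139) + 255826*(-1/259607) = (-326 + 35)*(1/180139) - 255826/259607 = -291*1/180139 - 255826/259607 = -291/180139 - 255826/259607 = -46159785451/46765345373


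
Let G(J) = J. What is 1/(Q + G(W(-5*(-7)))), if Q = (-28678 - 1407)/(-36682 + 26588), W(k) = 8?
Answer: 10094/110837 ≈ 0.091071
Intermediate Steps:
Q = 30085/10094 (Q = -30085/(-10094) = -30085*(-1/10094) = 30085/10094 ≈ 2.9805)
1/(Q + G(W(-5*(-7)))) = 1/(30085/10094 + 8) = 1/(110837/10094) = 10094/110837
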